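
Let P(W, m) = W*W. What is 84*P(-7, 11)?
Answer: 4116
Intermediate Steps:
P(W, m) = W²
84*P(-7, 11) = 84*(-7)² = 84*49 = 4116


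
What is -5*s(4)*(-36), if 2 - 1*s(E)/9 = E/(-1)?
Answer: 9720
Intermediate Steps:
s(E) = 18 + 9*E (s(E) = 18 - 9*E/(-1) = 18 - 9*E*(-1) = 18 - (-9)*E = 18 + 9*E)
-5*s(4)*(-36) = -5*(18 + 9*4)*(-36) = -5*(18 + 36)*(-36) = -5*54*(-36) = -270*(-36) = 9720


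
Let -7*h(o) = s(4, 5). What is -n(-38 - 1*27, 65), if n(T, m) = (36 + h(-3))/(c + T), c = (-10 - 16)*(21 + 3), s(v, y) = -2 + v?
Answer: 250/4823 ≈ 0.051835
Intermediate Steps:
h(o) = -2/7 (h(o) = -(-2 + 4)/7 = -⅐*2 = -2/7)
c = -624 (c = -26*24 = -624)
n(T, m) = 250/(7*(-624 + T)) (n(T, m) = (36 - 2/7)/(-624 + T) = 250/(7*(-624 + T)))
-n(-38 - 1*27, 65) = -250/(7*(-624 + (-38 - 1*27))) = -250/(7*(-624 + (-38 - 27))) = -250/(7*(-624 - 65)) = -250/(7*(-689)) = -250*(-1)/(7*689) = -1*(-250/4823) = 250/4823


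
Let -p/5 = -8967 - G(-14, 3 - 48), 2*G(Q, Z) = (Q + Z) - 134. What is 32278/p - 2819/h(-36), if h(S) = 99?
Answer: -243668351/8781795 ≈ -27.747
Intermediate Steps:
G(Q, Z) = -67 + Q/2 + Z/2 (G(Q, Z) = ((Q + Z) - 134)/2 = (-134 + Q + Z)/2 = -67 + Q/2 + Z/2)
p = 88705/2 (p = -5*(-8967 - (-67 + (1/2)*(-14) + (3 - 48)/2)) = -5*(-8967 - (-67 - 7 + (1/2)*(-45))) = -5*(-8967 - (-67 - 7 - 45/2)) = -5*(-8967 - 1*(-193/2)) = -5*(-8967 + 193/2) = -5*(-17741/2) = 88705/2 ≈ 44353.)
32278/p - 2819/h(-36) = 32278/(88705/2) - 2819/99 = 32278*(2/88705) - 2819*1/99 = 64556/88705 - 2819/99 = -243668351/8781795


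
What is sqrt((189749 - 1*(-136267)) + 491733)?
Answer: 3*sqrt(90861) ≈ 904.29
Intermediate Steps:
sqrt((189749 - 1*(-136267)) + 491733) = sqrt((189749 + 136267) + 491733) = sqrt(326016 + 491733) = sqrt(817749) = 3*sqrt(90861)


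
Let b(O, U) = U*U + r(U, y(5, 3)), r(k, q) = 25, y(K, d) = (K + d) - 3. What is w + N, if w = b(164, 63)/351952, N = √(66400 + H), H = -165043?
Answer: 1997/175976 + I*√98643 ≈ 0.011348 + 314.07*I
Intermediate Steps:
y(K, d) = -3 + K + d
b(O, U) = 25 + U² (b(O, U) = U*U + 25 = U² + 25 = 25 + U²)
N = I*√98643 (N = √(66400 - 165043) = √(-98643) = I*√98643 ≈ 314.07*I)
w = 1997/175976 (w = (25 + 63²)/351952 = (25 + 3969)*(1/351952) = 3994*(1/351952) = 1997/175976 ≈ 0.011348)
w + N = 1997/175976 + I*√98643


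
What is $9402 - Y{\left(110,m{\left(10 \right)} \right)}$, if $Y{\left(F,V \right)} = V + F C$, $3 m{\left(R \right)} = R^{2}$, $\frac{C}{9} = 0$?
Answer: $\frac{28106}{3} \approx 9368.7$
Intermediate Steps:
$C = 0$ ($C = 9 \cdot 0 = 0$)
$m{\left(R \right)} = \frac{R^{2}}{3}$
$Y{\left(F,V \right)} = V$ ($Y{\left(F,V \right)} = V + F 0 = V + 0 = V$)
$9402 - Y{\left(110,m{\left(10 \right)} \right)} = 9402 - \frac{10^{2}}{3} = 9402 - \frac{1}{3} \cdot 100 = 9402 - \frac{100}{3} = \frac{28106}{3}$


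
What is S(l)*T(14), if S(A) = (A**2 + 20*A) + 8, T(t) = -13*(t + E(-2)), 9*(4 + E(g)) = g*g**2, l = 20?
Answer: -861328/9 ≈ -95703.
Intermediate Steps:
E(g) = -4 + g**3/9 (E(g) = -4 + (g*g**2)/9 = -4 + g**3/9)
T(t) = 572/9 - 13*t (T(t) = -13*(t + (-4 + (1/9)*(-2)**3)) = -13*(t + (-4 + (1/9)*(-8))) = -13*(t + (-4 - 8/9)) = -13*(t - 44/9) = -13*(-44/9 + t) = 572/9 - 13*t)
S(A) = 8 + A**2 + 20*A
S(l)*T(14) = (8 + 20**2 + 20*20)*(572/9 - 13*14) = (8 + 400 + 400)*(572/9 - 182) = 808*(-1066/9) = -861328/9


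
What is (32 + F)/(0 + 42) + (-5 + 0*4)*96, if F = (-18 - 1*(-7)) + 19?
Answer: -10060/21 ≈ -479.05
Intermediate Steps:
F = 8 (F = (-18 + 7) + 19 = -11 + 19 = 8)
(32 + F)/(0 + 42) + (-5 + 0*4)*96 = (32 + 8)/(0 + 42) + (-5 + 0*4)*96 = 40/42 + (-5 + 0)*96 = 40*(1/42) - 5*96 = 20/21 - 480 = -10060/21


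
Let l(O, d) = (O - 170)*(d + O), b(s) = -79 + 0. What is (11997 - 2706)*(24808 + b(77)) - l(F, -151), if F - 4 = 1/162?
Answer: 6029106000533/26244 ≈ 2.2973e+8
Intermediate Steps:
b(s) = -79
F = 649/162 (F = 4 + 1/162 = 649/162 ≈ 4.0062)
l(O, d) = (-170 + O)*(O + d)
(11997 - 2706)*(24808 + b(77)) - l(F, -151) = (11997 - 2706)*(24808 - 79) - ((649/162)² - 170*649/162 - 170*(-151) + (649/162)*(-151)) = 9291*24729 - (421201/26244 - 55165/81 + 25670 - 97999/162) = 229757139 - 1*640355383/26244 = 229757139 - 640355383/26244 = 6029106000533/26244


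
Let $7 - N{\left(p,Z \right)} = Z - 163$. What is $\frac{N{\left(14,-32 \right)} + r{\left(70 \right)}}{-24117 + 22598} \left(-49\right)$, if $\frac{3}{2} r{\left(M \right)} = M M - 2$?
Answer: $\frac{10402}{93} \approx 111.85$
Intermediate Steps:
$r{\left(M \right)} = - \frac{4}{3} + \frac{2 M^{2}}{3}$ ($r{\left(M \right)} = \frac{2 \left(M M - 2\right)}{3} = \frac{2 \left(M^{2} - 2\right)}{3} = \frac{2 \left(-2 + M^{2}\right)}{3} = - \frac{4}{3} + \frac{2 M^{2}}{3}$)
$N{\left(p,Z \right)} = 170 - Z$ ($N{\left(p,Z \right)} = 7 - \left(Z - 163\right) = 7 - \left(-163 + Z\right) = 170 - Z$)
$\frac{N{\left(14,-32 \right)} + r{\left(70 \right)}}{-24117 + 22598} \left(-49\right) = \frac{\left(170 - -32\right) - \left(\frac{4}{3} - \frac{2 \cdot 70^{2}}{3}\right)}{-24117 + 22598} \left(-49\right) = \frac{\left(170 + 32\right) + \left(- \frac{4}{3} + \frac{2}{3} \cdot 4900\right)}{-1519} \left(-49\right) = \left(202 + \left(- \frac{4}{3} + \frac{9800}{3}\right)\right) \left(- \frac{1}{1519}\right) \left(-49\right) = \left(202 + \frac{9796}{3}\right) \left(- \frac{1}{1519}\right) \left(-49\right) = \frac{10402}{3} \left(- \frac{1}{1519}\right) \left(-49\right) = \left(- \frac{1486}{651}\right) \left(-49\right) = \frac{10402}{93}$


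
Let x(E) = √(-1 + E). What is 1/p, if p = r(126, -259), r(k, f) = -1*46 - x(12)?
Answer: -46/2105 + √11/2105 ≈ -0.020277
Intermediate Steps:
r(k, f) = -46 - √11 (r(k, f) = -1*46 - √(-1 + 12) = -46 - √11)
p = -46 - √11 ≈ -49.317
1/p = 1/(-46 - √11)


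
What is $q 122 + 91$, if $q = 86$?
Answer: $10583$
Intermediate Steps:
$q 122 + 91 = 86 \cdot 122 + 91 = 10492 + 91 = 10583$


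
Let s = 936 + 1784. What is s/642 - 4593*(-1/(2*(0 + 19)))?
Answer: 1526033/12198 ≈ 125.11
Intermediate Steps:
s = 2720
s/642 - 4593*(-1/(2*(0 + 19))) = 2720/642 - 4593*(-1/(2*(0 + 19))) = 2720*(1/642) - 4593/(19*(-2)) = 1360/321 - 4593/(-38) = 1360/321 - 4593*(-1/38) = 1360/321 + 4593/38 = 1526033/12198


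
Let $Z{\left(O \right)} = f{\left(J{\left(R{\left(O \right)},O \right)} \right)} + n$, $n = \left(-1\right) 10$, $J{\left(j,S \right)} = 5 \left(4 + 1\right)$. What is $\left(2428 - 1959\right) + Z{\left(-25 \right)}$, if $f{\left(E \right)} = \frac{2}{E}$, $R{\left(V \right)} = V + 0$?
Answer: $\frac{11477}{25} \approx 459.08$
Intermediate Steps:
$R{\left(V \right)} = V$
$J{\left(j,S \right)} = 25$ ($J{\left(j,S \right)} = 5 \cdot 5 = 25$)
$n = -10$
$Z{\left(O \right)} = - \frac{248}{25}$ ($Z{\left(O \right)} = \frac{2}{25} - 10 = - \frac{248}{25}$)
$\left(2428 - 1959\right) + Z{\left(-25 \right)} = \left(2428 - 1959\right) - \frac{248}{25} = 469 - \frac{248}{25} = \frac{11477}{25}$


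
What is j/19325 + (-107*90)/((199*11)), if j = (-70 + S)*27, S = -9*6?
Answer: -193428522/42302425 ≈ -4.5725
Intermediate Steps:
S = -54
j = -3348 (j = (-70 - 54)*27 = -124*27 = -3348)
j/19325 + (-107*90)/((199*11)) = -3348/19325 + (-107*90)/((199*11)) = -3348*1/19325 - 9630/2189 = -3348/19325 - 9630*1/2189 = -3348/19325 - 9630/2189 = -193428522/42302425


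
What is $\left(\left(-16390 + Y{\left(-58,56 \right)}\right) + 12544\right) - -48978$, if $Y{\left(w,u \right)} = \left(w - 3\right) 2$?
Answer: $45010$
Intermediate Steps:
$Y{\left(w,u \right)} = -6 + 2 w$ ($Y{\left(w,u \right)} = \left(-3 + w\right) 2 = -6 + 2 w$)
$\left(\left(-16390 + Y{\left(-58,56 \right)}\right) + 12544\right) - -48978 = \left(\left(-16390 + \left(-6 + 2 \left(-58\right)\right)\right) + 12544\right) - -48978 = \left(\left(-16390 - 122\right) + 12544\right) + 48978 = \left(-16512 + 12544\right) + 48978 = -3968 + 48978 = 45010$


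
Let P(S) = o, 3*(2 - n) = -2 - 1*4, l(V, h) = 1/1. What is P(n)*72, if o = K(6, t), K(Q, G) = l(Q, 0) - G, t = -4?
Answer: 360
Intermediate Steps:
l(V, h) = 1
n = 4 (n = 2 - (-2 - 1*4)/3 = 2 - (-2 - 4)/3 = 2 - ⅓*(-6) = 2 + 2 = 4)
K(Q, G) = 1 - G
o = 5 (o = 1 - 1*(-4) = 1 + 4 = 5)
P(S) = 5
P(n)*72 = 5*72 = 360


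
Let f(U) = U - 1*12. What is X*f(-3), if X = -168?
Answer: 2520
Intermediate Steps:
f(U) = -12 + U (f(U) = U - 12 = -12 + U)
X*f(-3) = -168*(-12 - 3) = -168*(-15) = 2520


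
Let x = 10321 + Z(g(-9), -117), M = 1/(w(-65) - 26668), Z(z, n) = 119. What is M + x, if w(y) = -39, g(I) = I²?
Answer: 278821079/26707 ≈ 10440.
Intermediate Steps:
M = -1/26707 (M = 1/(-39 - 26668) = 1/(-26707) = -1/26707 ≈ -3.7443e-5)
x = 10440 (x = 10321 + 119 = 10440)
M + x = -1/26707 + 10440 = 278821079/26707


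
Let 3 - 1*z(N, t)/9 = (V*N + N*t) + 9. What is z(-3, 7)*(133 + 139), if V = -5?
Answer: 0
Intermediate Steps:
z(N, t) = -54 + 45*N - 9*N*t (z(N, t) = 27 - 9*((-5*N + N*t) + 9) = 27 - 9*(9 - 5*N + N*t) = 27 + (-81 + 45*N - 9*N*t) = -54 + 45*N - 9*N*t)
z(-3, 7)*(133 + 139) = (-54 + 45*(-3) - 9*(-3)*7)*(133 + 139) = (-54 - 135 + 189)*272 = 0*272 = 0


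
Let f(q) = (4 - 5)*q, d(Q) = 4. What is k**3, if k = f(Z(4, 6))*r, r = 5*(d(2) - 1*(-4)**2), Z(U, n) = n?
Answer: 46656000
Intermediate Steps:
r = -60 (r = 5*(4 - 1*(-4)**2) = 5*(4 - 1*16) = 5*(4 - 16) = 5*(-12) = -60)
f(q) = -q
k = 360 (k = -1*6*(-60) = -6*(-60) = 360)
k**3 = 360**3 = 46656000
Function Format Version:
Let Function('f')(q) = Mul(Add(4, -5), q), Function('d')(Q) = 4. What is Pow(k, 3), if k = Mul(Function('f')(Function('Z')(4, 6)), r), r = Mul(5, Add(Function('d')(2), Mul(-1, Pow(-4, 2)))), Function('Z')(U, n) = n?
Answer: 46656000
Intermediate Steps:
r = -60 (r = Mul(5, Add(4, Mul(-1, Pow(-4, 2)))) = Mul(5, Add(4, Mul(-1, 16))) = Mul(5, Add(4, -16)) = Mul(5, -12) = -60)
Function('f')(q) = Mul(-1, q)
k = 360 (k = Mul(Mul(-1, 6), -60) = Mul(-6, -60) = 360)
Pow(k, 3) = Pow(360, 3) = 46656000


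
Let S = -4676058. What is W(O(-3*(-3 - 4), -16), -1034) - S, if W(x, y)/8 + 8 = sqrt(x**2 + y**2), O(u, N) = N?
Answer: 4675994 + 16*sqrt(267353) ≈ 4.6843e+6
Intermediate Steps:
W(x, y) = -64 + 8*sqrt(x**2 + y**2)
W(O(-3*(-3 - 4), -16), -1034) - S = (-64 + 8*sqrt((-16)**2 + (-1034)**2)) - 1*(-4676058) = (-64 + 8*sqrt(256 + 1069156)) + 4676058 = (-64 + 8*sqrt(1069412)) + 4676058 = (-64 + 8*(2*sqrt(267353))) + 4676058 = (-64 + 16*sqrt(267353)) + 4676058 = 4675994 + 16*sqrt(267353)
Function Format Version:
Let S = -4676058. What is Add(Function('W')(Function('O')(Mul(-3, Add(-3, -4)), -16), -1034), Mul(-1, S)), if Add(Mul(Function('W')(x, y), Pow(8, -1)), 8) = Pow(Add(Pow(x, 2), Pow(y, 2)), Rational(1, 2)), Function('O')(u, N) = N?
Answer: Add(4675994, Mul(16, Pow(267353, Rational(1, 2)))) ≈ 4.6843e+6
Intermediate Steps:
Function('W')(x, y) = Add(-64, Mul(8, Pow(Add(Pow(x, 2), Pow(y, 2)), Rational(1, 2))))
Add(Function('W')(Function('O')(Mul(-3, Add(-3, -4)), -16), -1034), Mul(-1, S)) = Add(Add(-64, Mul(8, Pow(Add(Pow(-16, 2), Pow(-1034, 2)), Rational(1, 2)))), Mul(-1, -4676058)) = Add(Add(-64, Mul(8, Pow(Add(256, 1069156), Rational(1, 2)))), 4676058) = Add(Add(-64, Mul(8, Pow(1069412, Rational(1, 2)))), 4676058) = Add(Add(-64, Mul(8, Mul(2, Pow(267353, Rational(1, 2))))), 4676058) = Add(Add(-64, Mul(16, Pow(267353, Rational(1, 2)))), 4676058) = Add(4675994, Mul(16, Pow(267353, Rational(1, 2))))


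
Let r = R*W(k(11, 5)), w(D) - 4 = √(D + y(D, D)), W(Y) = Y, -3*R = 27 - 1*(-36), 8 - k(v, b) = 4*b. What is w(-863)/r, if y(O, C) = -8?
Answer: 1/63 + I*√871/252 ≈ 0.015873 + 0.11711*I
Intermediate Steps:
k(v, b) = 8 - 4*b
R = -21 (R = -(27 - 1*(-36))/3 = -(27 + 36)/3 = -⅓*63 = -21)
w(D) = 4 + √(-8 + D) (w(D) = 4 + √(D - 8) = 4 + √(-8 + D))
r = 252 (r = -21*(8 - 4*5) = -21*(8 - 20) = -21*(-12) = 252)
w(-863)/r = (4 + √(-8 - 863))/252 = (4 + √(-871))*(1/252) = (4 + I*√871)*(1/252) = 1/63 + I*√871/252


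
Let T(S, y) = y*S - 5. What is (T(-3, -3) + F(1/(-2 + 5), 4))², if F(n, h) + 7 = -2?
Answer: 25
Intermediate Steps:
T(S, y) = -5 + S*y (T(S, y) = S*y - 5 = -5 + S*y)
F(n, h) = -9 (F(n, h) = -7 - 2 = -9)
(T(-3, -3) + F(1/(-2 + 5), 4))² = ((-5 - 3*(-3)) - 9)² = ((-5 + 9) - 9)² = (4 - 9)² = (-5)² = 25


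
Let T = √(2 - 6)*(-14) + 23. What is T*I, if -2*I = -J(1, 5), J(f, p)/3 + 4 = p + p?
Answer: 207 - 252*I ≈ 207.0 - 252.0*I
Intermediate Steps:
J(f, p) = -12 + 6*p (J(f, p) = -12 + 3*(p + p) = -12 + 3*(2*p) = -12 + 6*p)
T = 23 - 28*I (T = √(-4)*(-14) + 23 = (2*I)*(-14) + 23 = -28*I + 23 = 23 - 28*I ≈ 23.0 - 28.0*I)
I = 9 (I = -(-1)*(-12 + 6*5)/2 = -(-1)*(-12 + 30)/2 = -(-1)*18/2 = -½*(-18) = 9)
T*I = (23 - 28*I)*9 = 207 - 252*I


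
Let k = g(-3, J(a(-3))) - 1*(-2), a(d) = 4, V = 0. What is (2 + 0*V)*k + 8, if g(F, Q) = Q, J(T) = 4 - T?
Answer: 12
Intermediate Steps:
k = 2 (k = (4 - 1*4) - 1*(-2) = (4 - 4) + 2 = 0 + 2 = 2)
(2 + 0*V)*k + 8 = (2 + 0*0)*2 + 8 = (2 + 0)*2 + 8 = 2*2 + 8 = 4 + 8 = 12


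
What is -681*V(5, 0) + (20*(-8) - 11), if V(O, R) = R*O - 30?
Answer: 20259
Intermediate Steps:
V(O, R) = -30 + O*R (V(O, R) = O*R - 30 = -30 + O*R)
-681*V(5, 0) + (20*(-8) - 11) = -681*(-30 + 5*0) + (20*(-8) - 11) = -681*(-30 + 0) + (-160 - 11) = -681*(-30) - 171 = 20430 - 171 = 20259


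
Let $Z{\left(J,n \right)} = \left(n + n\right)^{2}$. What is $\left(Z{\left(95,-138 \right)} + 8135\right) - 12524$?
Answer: $71787$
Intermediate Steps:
$Z{\left(J,n \right)} = 4 n^{2}$ ($Z{\left(J,n \right)} = \left(2 n\right)^{2} = 4 n^{2}$)
$\left(Z{\left(95,-138 \right)} + 8135\right) - 12524 = \left(4 \left(-138\right)^{2} + 8135\right) - 12524 = \left(4 \cdot 19044 + 8135\right) - 12524 = \left(76176 + 8135\right) - 12524 = 84311 - 12524 = 71787$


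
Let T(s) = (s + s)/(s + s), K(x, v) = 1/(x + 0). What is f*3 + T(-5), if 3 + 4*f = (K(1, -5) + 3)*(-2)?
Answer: -29/4 ≈ -7.2500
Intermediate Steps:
K(x, v) = 1/x
T(s) = 1 (T(s) = (2*s)/((2*s)) = (2*s)*(1/(2*s)) = 1)
f = -11/4 (f = -3/4 + ((1/1 + 3)*(-2))/4 = -3/4 + ((1 + 3)*(-2))/4 = -3/4 + (4*(-2))/4 = -3/4 + (1/4)*(-8) = -3/4 - 2 = -11/4 ≈ -2.7500)
f*3 + T(-5) = -11/4*3 + 1 = -33/4 + 1 = -29/4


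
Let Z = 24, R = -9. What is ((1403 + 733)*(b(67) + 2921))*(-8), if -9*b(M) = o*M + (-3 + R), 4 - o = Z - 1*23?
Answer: -49555200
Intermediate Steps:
o = 3 (o = 4 - (24 - 1*23) = 4 - (24 - 23) = 4 - 1*1 = 4 - 1 = 3)
b(M) = 4/3 - M/3 (b(M) = -(3*M + (-3 - 9))/9 = -(3*M - 12)/9 = -(-12 + 3*M)/9 = 4/3 - M/3)
((1403 + 733)*(b(67) + 2921))*(-8) = ((1403 + 733)*((4/3 - 1/3*67) + 2921))*(-8) = (2136*((4/3 - 67/3) + 2921))*(-8) = (2136*(-21 + 2921))*(-8) = (2136*2900)*(-8) = 6194400*(-8) = -49555200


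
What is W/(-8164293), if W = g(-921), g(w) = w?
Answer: 307/2721431 ≈ 0.00011281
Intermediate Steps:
W = -921
W/(-8164293) = -921/(-8164293) = -921*(-1/8164293) = 307/2721431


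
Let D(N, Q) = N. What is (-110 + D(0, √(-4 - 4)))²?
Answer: 12100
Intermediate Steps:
(-110 + D(0, √(-4 - 4)))² = (-110 + 0)² = (-110)² = 12100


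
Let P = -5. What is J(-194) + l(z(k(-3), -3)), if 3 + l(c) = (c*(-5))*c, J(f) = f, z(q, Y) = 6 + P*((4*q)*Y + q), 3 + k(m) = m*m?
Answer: -564677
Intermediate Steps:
k(m) = -3 + m**2 (k(m) = -3 + m*m = -3 + m**2)
z(q, Y) = 6 - 5*q - 20*Y*q (z(q, Y) = 6 - 5*((4*q)*Y + q) = 6 - 5*(4*Y*q + q) = 6 - 5*(q + 4*Y*q) = 6 + (-5*q - 20*Y*q) = 6 - 5*q - 20*Y*q)
l(c) = -3 - 5*c**2 (l(c) = -3 + (c*(-5))*c = -3 + (-5*c)*c = -3 - 5*c**2)
J(-194) + l(z(k(-3), -3)) = -194 + (-3 - 5*(6 - 5*(-3 + (-3)**2) - 20*(-3)*(-3 + (-3)**2))**2) = -194 + (-3 - 5*(6 - 5*(-3 + 9) - 20*(-3)*(-3 + 9))**2) = -194 + (-3 - 5*(6 - 5*6 - 20*(-3)*6)**2) = -194 + (-3 - 5*(6 - 30 + 360)**2) = -194 + (-3 - 5*336**2) = -194 + (-3 - 5*112896) = -194 + (-3 - 564480) = -194 - 564483 = -564677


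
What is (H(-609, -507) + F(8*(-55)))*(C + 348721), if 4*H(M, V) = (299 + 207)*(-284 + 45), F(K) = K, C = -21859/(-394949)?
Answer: -4224570118751268/394949 ≈ -1.0696e+10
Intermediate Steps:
C = 21859/394949 (C = -21859*(-1/394949) = 21859/394949 ≈ 0.055346)
H(M, V) = -60467/2 (H(M, V) = ((299 + 207)*(-284 + 45))/4 = (506*(-239))/4 = (1/4)*(-120934) = -60467/2)
(H(-609, -507) + F(8*(-55)))*(C + 348721) = (-60467/2 + 8*(-55))*(21859/394949 + 348721) = (-60467/2 - 440)*(137727032088/394949) = -61347/2*137727032088/394949 = -4224570118751268/394949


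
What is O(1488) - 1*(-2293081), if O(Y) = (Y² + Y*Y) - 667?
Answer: 6720702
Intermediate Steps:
O(Y) = -667 + 2*Y² (O(Y) = (Y² + Y²) - 667 = 2*Y² - 667 = -667 + 2*Y²)
O(1488) - 1*(-2293081) = (-667 + 2*1488²) - 1*(-2293081) = (-667 + 2*2214144) + 2293081 = (-667 + 4428288) + 2293081 = 4427621 + 2293081 = 6720702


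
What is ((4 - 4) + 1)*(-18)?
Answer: -18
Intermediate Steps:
((4 - 4) + 1)*(-18) = (0 + 1)*(-18) = 1*(-18) = -18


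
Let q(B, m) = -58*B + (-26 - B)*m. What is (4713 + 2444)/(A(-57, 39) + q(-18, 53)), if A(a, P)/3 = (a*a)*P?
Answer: 7157/380753 ≈ 0.018797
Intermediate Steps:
q(B, m) = -58*B + m*(-26 - B)
A(a, P) = 3*P*a**2 (A(a, P) = 3*((a*a)*P) = 3*(a**2*P) = 3*(P*a**2) = 3*P*a**2)
(4713 + 2444)/(A(-57, 39) + q(-18, 53)) = (4713 + 2444)/(3*39*(-57)**2 + (-58*(-18) - 26*53 - 1*(-18)*53)) = 7157/(3*39*3249 + (1044 - 1378 + 954)) = 7157/(380133 + 620) = 7157/380753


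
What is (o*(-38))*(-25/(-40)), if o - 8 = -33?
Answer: 2375/4 ≈ 593.75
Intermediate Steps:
o = -25 (o = 8 - 33 = -25)
(o*(-38))*(-25/(-40)) = (-25*(-38))*(-25/(-40)) = 950*(-25*(-1/40)) = 950*(5/8) = 2375/4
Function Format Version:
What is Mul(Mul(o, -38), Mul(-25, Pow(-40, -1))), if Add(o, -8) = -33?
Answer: Rational(2375, 4) ≈ 593.75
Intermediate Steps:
o = -25 (o = Add(8, -33) = -25)
Mul(Mul(o, -38), Mul(-25, Pow(-40, -1))) = Mul(Mul(-25, -38), Mul(-25, Pow(-40, -1))) = Mul(950, Mul(-25, Rational(-1, 40))) = Mul(950, Rational(5, 8)) = Rational(2375, 4)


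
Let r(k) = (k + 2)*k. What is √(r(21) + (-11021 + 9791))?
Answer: 3*I*√83 ≈ 27.331*I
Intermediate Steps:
r(k) = k*(2 + k) (r(k) = (2 + k)*k = k*(2 + k))
√(r(21) + (-11021 + 9791)) = √(21*(2 + 21) + (-11021 + 9791)) = √(21*23 - 1230) = √(483 - 1230) = √(-747) = 3*I*√83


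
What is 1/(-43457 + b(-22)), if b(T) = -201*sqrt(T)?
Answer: I/(-43457*I + 201*sqrt(22)) ≈ -2.3e-5 + 4.9898e-7*I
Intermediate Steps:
1/(-43457 + b(-22)) = 1/(-43457 - 201*I*sqrt(22))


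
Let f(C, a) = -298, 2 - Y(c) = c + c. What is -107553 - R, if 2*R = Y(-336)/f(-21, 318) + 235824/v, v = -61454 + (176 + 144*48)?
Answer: -17082549093/158834 ≈ -1.0755e+5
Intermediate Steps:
Y(c) = 2 - 2*c (Y(c) = 2 - (c + c) = 2 - 2*c)
v = -54366 (v = -61454 + (176 + 6912) = -61454 + 7088 = -54366)
R = -524109/158834 (R = ((2 - 2*(-336))/(-298) + 235824/(-54366))/2 = ((2 + 672)*(-1/298) + 235824*(-1/54366))/2 = (674*(-1/298) - 2312/533)/2 = (-337/149 - 2312/533)/2 = (½)*(-524109/79417) = -524109/158834 ≈ -3.2997)
-107553 - R = -107553 - 1*(-524109/158834) = -107553 + 524109/158834 = -17082549093/158834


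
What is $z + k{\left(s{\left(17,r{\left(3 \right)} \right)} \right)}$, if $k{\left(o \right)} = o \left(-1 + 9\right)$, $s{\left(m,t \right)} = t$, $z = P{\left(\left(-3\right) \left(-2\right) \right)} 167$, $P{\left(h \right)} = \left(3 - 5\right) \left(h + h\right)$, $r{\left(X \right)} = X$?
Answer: $-3984$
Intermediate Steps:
$P{\left(h \right)} = - 4 h$ ($P{\left(h \right)} = - 2 \cdot 2 h = - 4 h$)
$z = -4008$ ($z = - 4 \left(\left(-3\right) \left(-2\right)\right) 167 = \left(-4\right) 6 \cdot 167 = \left(-24\right) 167 = -4008$)
$k{\left(o \right)} = 8 o$ ($k{\left(o \right)} = o 8 = 8 o$)
$z + k{\left(s{\left(17,r{\left(3 \right)} \right)} \right)} = -4008 + 8 \cdot 3 = -4008 + 24 = -3984$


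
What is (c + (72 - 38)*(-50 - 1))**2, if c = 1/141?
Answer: 59776827049/19881 ≈ 3.0067e+6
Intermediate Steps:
c = 1/141 ≈ 0.0070922
(c + (72 - 38)*(-50 - 1))**2 = (1/141 + (72 - 38)*(-50 - 1))**2 = (1/141 + 34*(-51))**2 = (1/141 - 1734)**2 = (-244493/141)**2 = 59776827049/19881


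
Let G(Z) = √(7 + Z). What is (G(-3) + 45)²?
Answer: 2209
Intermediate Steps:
(G(-3) + 45)² = (√(7 - 3) + 45)² = (√4 + 45)² = (2 + 45)² = 47² = 2209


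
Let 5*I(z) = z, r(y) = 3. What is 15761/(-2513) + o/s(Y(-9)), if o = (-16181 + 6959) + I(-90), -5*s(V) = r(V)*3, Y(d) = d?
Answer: 38652917/7539 ≈ 5127.1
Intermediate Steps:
I(z) = z/5
s(V) = -9/5 (s(V) = -3*3/5 = -⅕*9 = -9/5)
o = -9240 (o = (-16181 + 6959) + (⅕)*(-90) = -9222 - 18 = -9240)
15761/(-2513) + o/s(Y(-9)) = 15761/(-2513) - 9240/(-9/5) = 15761*(-1/2513) - 9240*(-5/9) = -15761/2513 + 15400/3 = 38652917/7539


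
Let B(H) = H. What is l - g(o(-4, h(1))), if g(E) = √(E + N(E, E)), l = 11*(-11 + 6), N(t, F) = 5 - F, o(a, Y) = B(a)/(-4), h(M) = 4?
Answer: -55 - √5 ≈ -57.236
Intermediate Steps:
o(a, Y) = -a/4 (o(a, Y) = a/(-4) = a*(-¼) = -a/4)
l = -55 (l = 11*(-5) = -55)
g(E) = √5 (g(E) = √(E + (5 - E)) = √5)
l - g(o(-4, h(1))) = -55 - √5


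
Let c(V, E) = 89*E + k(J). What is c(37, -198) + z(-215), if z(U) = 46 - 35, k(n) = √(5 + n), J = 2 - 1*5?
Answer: -17611 + √2 ≈ -17610.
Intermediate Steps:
J = -3 (J = 2 - 5 = -3)
z(U) = 11
c(V, E) = √2 + 89*E (c(V, E) = 89*E + √(5 - 3) = 89*E + √2 = √2 + 89*E)
c(37, -198) + z(-215) = (√2 + 89*(-198)) + 11 = (√2 - 17622) + 11 = (-17622 + √2) + 11 = -17611 + √2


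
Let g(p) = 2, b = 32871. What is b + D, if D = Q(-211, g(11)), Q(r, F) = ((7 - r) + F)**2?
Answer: 81271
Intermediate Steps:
Q(r, F) = (7 + F - r)**2
D = 48400 (D = (7 + 2 - 1*(-211))**2 = (7 + 2 + 211)**2 = 220**2 = 48400)
b + D = 32871 + 48400 = 81271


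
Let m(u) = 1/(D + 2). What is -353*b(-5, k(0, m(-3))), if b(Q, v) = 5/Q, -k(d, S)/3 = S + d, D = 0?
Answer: 353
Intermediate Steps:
m(u) = ½ (m(u) = 1/(0 + 2) = 1/2 = ½)
k(d, S) = -3*S - 3*d (k(d, S) = -3*(S + d) = -3*S - 3*d)
-353*b(-5, k(0, m(-3))) = -1765/(-5) = -1765*(-1)/5 = -353*(-1) = 353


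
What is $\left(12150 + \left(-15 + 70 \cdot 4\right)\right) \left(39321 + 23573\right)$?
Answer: $780829010$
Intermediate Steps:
$\left(12150 + \left(-15 + 70 \cdot 4\right)\right) \left(39321 + 23573\right) = \left(12150 + \left(-15 + 280\right)\right) 62894 = \left(12150 + 265\right) 62894 = 12415 \cdot 62894 = 780829010$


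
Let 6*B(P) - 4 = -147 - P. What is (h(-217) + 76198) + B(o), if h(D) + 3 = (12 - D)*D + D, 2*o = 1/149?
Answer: 15651655/596 ≈ 26261.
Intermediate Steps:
o = 1/298 (o = (1/2)/149 = (1/2)*(1/149) = 1/298 ≈ 0.0033557)
B(P) = -143/6 - P/6 (B(P) = 2/3 + (-147 - P)/6 = 2/3 + (-49/2 - P/6) = -143/6 - P/6)
h(D) = -3 + D + D*(12 - D) (h(D) = -3 + ((12 - D)*D + D) = -3 + (D*(12 - D) + D) = -3 + (D + D*(12 - D)) = -3 + D + D*(12 - D))
(h(-217) + 76198) + B(o) = ((-3 - 1*(-217)**2 + 13*(-217)) + 76198) + (-143/6 - 1/6*1/298) = ((-3 - 1*47089 - 2821) + 76198) + (-143/6 - 1/1788) = ((-3 - 47089 - 2821) + 76198) - 14205/596 = (-49913 + 76198) - 14205/596 = 26285 - 14205/596 = 15651655/596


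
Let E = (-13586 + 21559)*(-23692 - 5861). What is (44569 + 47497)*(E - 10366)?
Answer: -21694104024710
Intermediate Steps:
E = -235626069 (E = 7973*(-29553) = -235626069)
(44569 + 47497)*(E - 10366) = (44569 + 47497)*(-235626069 - 10366) = 92066*(-235636435) = -21694104024710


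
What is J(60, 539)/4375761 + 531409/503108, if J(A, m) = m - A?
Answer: 2325559765981/2201480365188 ≈ 1.0564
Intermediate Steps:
J(60, 539)/4375761 + 531409/503108 = (539 - 1*60)/4375761 + 531409/503108 = (539 - 60)*(1/4375761) + 531409*(1/503108) = 479*(1/4375761) + 531409/503108 = 479/4375761 + 531409/503108 = 2325559765981/2201480365188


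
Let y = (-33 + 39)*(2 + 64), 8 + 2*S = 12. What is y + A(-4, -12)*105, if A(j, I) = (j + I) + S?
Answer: -1074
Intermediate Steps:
S = 2 (S = -4 + (1/2)*12 = -4 + 6 = 2)
y = 396 (y = 6*66 = 396)
A(j, I) = 2 + I + j (A(j, I) = (j + I) + 2 = (I + j) + 2 = 2 + I + j)
y + A(-4, -12)*105 = 396 + (2 - 12 - 4)*105 = 396 - 14*105 = 396 - 1470 = -1074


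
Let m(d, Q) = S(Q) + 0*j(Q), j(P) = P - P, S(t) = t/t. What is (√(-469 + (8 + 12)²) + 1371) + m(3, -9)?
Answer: 1372 + I*√69 ≈ 1372.0 + 8.3066*I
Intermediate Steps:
S(t) = 1
j(P) = 0
m(d, Q) = 1 (m(d, Q) = 1 + 0*0 = 1 + 0 = 1)
(√(-469 + (8 + 12)²) + 1371) + m(3, -9) = (√(-469 + (8 + 12)²) + 1371) + 1 = (√(-469 + 20²) + 1371) + 1 = (√(-469 + 400) + 1371) + 1 = (√(-69) + 1371) + 1 = (I*√69 + 1371) + 1 = (1371 + I*√69) + 1 = 1372 + I*√69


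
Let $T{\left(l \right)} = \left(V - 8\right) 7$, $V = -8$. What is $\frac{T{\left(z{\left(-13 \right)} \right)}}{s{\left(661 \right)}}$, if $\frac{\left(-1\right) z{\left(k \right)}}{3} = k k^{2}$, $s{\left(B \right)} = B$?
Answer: $- \frac{112}{661} \approx -0.16944$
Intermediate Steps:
$z{\left(k \right)} = - 3 k^{3}$ ($z{\left(k \right)} = - 3 k k^{2} = - 3 k^{3}$)
$T{\left(l \right)} = -112$ ($T{\left(l \right)} = \left(-8 - 8\right) 7 = \left(-16\right) 7 = -112$)
$\frac{T{\left(z{\left(-13 \right)} \right)}}{s{\left(661 \right)}} = - \frac{112}{661}$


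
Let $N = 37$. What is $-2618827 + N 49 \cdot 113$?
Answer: $-2413958$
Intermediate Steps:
$-2618827 + N 49 \cdot 113 = -2618827 + 37 \cdot 49 \cdot 113 = -2618827 + 1813 \cdot 113 = -2618827 + 204869 = -2413958$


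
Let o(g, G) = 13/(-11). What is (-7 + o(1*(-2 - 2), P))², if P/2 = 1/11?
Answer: 8100/121 ≈ 66.942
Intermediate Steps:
P = 2/11 ≈ 0.18182
o(g, G) = -13/11 (o(g, G) = 13*(-1/11) = -13/11)
(-7 + o(1*(-2 - 2), P))² = (-7 - 13/11)² = (-90/11)² = 8100/121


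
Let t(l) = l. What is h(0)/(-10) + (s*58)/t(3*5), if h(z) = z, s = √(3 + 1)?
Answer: 116/15 ≈ 7.7333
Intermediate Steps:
s = 2 (s = √4 = 2)
h(0)/(-10) + (s*58)/t(3*5) = 0/(-10) + (2*58)/((3*5)) = 0*(-⅒) + 116/15 = 0 + 116*(1/15) = 0 + 116/15 = 116/15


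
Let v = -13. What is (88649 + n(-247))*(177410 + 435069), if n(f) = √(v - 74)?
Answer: 54295650871 + 612479*I*√87 ≈ 5.4296e+10 + 5.7128e+6*I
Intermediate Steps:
n(f) = I*√87 (n(f) = √(-13 - 74) = √(-87) = I*√87)
(88649 + n(-247))*(177410 + 435069) = (88649 + I*√87)*(177410 + 435069) = (88649 + I*√87)*612479 = 54295650871 + 612479*I*√87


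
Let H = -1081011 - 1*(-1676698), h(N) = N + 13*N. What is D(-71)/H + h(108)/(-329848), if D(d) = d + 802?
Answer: -82444982/24560770697 ≈ -0.0033568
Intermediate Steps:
h(N) = 14*N
D(d) = 802 + d
H = 595687 (H = -1081011 + 1676698 = 595687)
D(-71)/H + h(108)/(-329848) = (802 - 71)/595687 + (14*108)/(-329848) = 731*(1/595687) + 1512*(-1/329848) = 731/595687 - 189/41231 = -82444982/24560770697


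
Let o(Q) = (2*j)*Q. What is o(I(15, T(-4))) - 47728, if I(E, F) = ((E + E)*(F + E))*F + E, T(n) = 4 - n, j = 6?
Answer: 18692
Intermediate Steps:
I(E, F) = E + 2*E*F*(E + F) (I(E, F) = ((2*E)*(E + F))*F + E = (2*E*(E + F))*F + E = 2*E*F*(E + F) + E = E + 2*E*F*(E + F))
o(Q) = 12*Q (o(Q) = (2*6)*Q = 12*Q)
o(I(15, T(-4))) - 47728 = 12*(15*(1 + 2*(4 - 1*(-4))**2 + 2*15*(4 - 1*(-4)))) - 47728 = 12*(15*(1 + 2*(4 + 4)**2 + 2*15*(4 + 4))) - 47728 = 12*(15*(1 + 2*8**2 + 2*15*8)) - 47728 = 12*(15*(1 + 2*64 + 240)) - 47728 = 12*(15*(1 + 128 + 240)) - 47728 = 12*(15*369) - 47728 = 12*5535 - 47728 = 66420 - 47728 = 18692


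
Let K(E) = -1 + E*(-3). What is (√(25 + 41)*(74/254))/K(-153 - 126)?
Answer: 37*√66/106172 ≈ 0.0028312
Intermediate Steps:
K(E) = -1 - 3*E
(√(25 + 41)*(74/254))/K(-153 - 126) = (√(25 + 41)*(74/254))/(-1 - 3*(-153 - 126)) = (√66*(74*(1/254)))/(-1 - 3*(-279)) = (√66*(37/127))/(-1 + 837) = (37*√66/127)/836 = (37*√66/127)*(1/836) = 37*√66/106172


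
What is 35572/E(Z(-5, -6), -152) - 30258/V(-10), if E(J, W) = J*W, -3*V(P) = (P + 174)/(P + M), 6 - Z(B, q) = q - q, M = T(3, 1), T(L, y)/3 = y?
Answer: -892279/228 ≈ -3913.5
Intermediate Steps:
T(L, y) = 3*y
M = 3 (M = 3*1 = 3)
Z(B, q) = 6 (Z(B, q) = 6 - (q - q) = 6 - 1*0 = 6 + 0 = 6)
V(P) = -(174 + P)/(3*(3 + P)) (V(P) = -(P + 174)/(3*(P + 3)) = -(174 + P)/(3*(3 + P)))
35572/E(Z(-5, -6), -152) - 30258/V(-10) = 35572/((6*(-152))) - 30258*3*(3 - 10)/(-174 - 1*(-10)) = 35572/(-912) - 30258*(-21/(-174 + 10)) = 35572*(-1/912) - 30258/((⅓)*(-⅐)*(-164)) = -8893/228 - 30258/164/21 = -8893/228 - 30258*21/164 = -8893/228 - 7749/2 = -892279/228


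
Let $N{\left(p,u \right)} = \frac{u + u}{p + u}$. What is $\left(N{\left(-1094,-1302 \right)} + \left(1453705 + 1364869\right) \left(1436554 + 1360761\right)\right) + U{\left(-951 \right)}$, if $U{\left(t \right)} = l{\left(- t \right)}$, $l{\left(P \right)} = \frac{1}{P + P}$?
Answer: $\frac{8982725958435814181}{1139298} \approx 7.8844 \cdot 10^{12}$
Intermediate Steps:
$N{\left(p,u \right)} = \frac{2 u}{p + u}$
$l{\left(P \right)} = \frac{1}{2 P}$
$U{\left(t \right)} = - \frac{1}{2 t}$ ($U{\left(t \right)} = \frac{1}{2 \left(- t\right)} = \frac{\left(-1\right) \frac{1}{t}}{2} = - \frac{1}{2 t}$)
$\left(N{\left(-1094,-1302 \right)} + \left(1453705 + 1364869\right) \left(1436554 + 1360761\right)\right) + U{\left(-951 \right)} = \left(2 \left(-1302\right) \frac{1}{-1094 - 1302} + \left(1453705 + 1364869\right) \left(1436554 + 1360761\right)\right) - \frac{1}{2 \left(-951\right)} = \left(2 \left(-1302\right) \frac{1}{-2396} + 2818574 \cdot 2797315\right) - - \frac{1}{1902} = \left(2 \left(-1302\right) \left(- \frac{1}{2396}\right) + 7884439328810\right) + \frac{1}{1902} = \left(\frac{651}{599} + 7884439328810\right) + \frac{1}{1902} = \frac{4722779157957841}{599} + \frac{1}{1902} = \frac{8982725958435814181}{1139298}$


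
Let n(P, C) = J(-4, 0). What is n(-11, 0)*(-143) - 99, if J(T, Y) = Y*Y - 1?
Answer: 44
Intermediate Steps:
J(T, Y) = -1 + Y² (J(T, Y) = Y² - 1 = -1 + Y²)
n(P, C) = -1 (n(P, C) = -1 + 0² = -1 + 0 = -1)
n(-11, 0)*(-143) - 99 = -1*(-143) - 99 = 143 - 99 = 44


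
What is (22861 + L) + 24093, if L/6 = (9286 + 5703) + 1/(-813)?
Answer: 37096646/271 ≈ 1.3689e+5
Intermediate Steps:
L = 24372112/271 (L = 6*((9286 + 5703) + 1/(-813)) = 6*(14989 - 1/813) = 6*(12186056/813) = 24372112/271 ≈ 89934.)
(22861 + L) + 24093 = (22861 + 24372112/271) + 24093 = 30567443/271 + 24093 = 37096646/271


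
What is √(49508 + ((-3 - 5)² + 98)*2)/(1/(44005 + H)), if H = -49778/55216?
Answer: 1214865151*√12458/13804 ≈ 9.8231e+6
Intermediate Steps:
H = -24889/27608 (H = -49778*1/55216 = -24889/27608 ≈ -0.90151)
√(49508 + ((-3 - 5)² + 98)*2)/(1/(44005 + H)) = √(49508 + ((-3 - 5)² + 98)*2)/(1/(44005 - 24889/27608)) = √(49508 + ((-8)² + 98)*2)/(1/(1214865151/27608)) = √(49508 + (64 + 98)*2)/(27608/1214865151) = √(49508 + 162*2)*(1214865151/27608) = √(49508 + 324)*(1214865151/27608) = √49832*(1214865151/27608) = (2*√12458)*(1214865151/27608) = 1214865151*√12458/13804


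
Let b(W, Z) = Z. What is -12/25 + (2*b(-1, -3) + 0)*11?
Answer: -1662/25 ≈ -66.480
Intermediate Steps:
-12/25 + (2*b(-1, -3) + 0)*11 = -12/25 + (2*(-3) + 0)*11 = -12*1/25 + (-6 + 0)*11 = -12/25 - 6*11 = -12/25 - 66 = -1662/25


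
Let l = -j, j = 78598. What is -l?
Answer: 78598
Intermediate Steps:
l = -78598 (l = -1*78598 = -78598)
-l = -1*(-78598) = 78598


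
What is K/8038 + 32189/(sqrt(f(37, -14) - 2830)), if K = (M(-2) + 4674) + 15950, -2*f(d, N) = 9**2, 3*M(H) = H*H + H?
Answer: 30937/12057 - 32189*I*sqrt(11482)/5741 ≈ 2.5659 - 600.8*I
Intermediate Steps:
M(H) = H/3 + H**2/3 (M(H) = (H*H + H)/3 = (H**2 + H)/3 = (H + H**2)/3 = H/3 + H**2/3)
f(d, N) = -81/2 (f(d, N) = -1/2*9**2 = -1/2*81 = -81/2)
K = 61874/3 (K = ((1/3)*(-2)*(1 - 2) + 4674) + 15950 = ((1/3)*(-2)*(-1) + 4674) + 15950 = (2/3 + 4674) + 15950 = 14024/3 + 15950 = 61874/3 ≈ 20625.)
K/8038 + 32189/(sqrt(f(37, -14) - 2830)) = (61874/3)/8038 + 32189/(sqrt(-81/2 - 2830)) = (61874/3)*(1/8038) + 32189/(sqrt(-5741/2)) = 30937/12057 + 32189/((I*sqrt(11482)/2)) = 30937/12057 + 32189*(-I*sqrt(11482)/5741) = 30937/12057 - 32189*I*sqrt(11482)/5741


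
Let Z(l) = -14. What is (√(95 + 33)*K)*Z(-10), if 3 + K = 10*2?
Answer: -1904*√2 ≈ -2692.7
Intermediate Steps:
K = 17 (K = -3 + 10*2 = -3 + 20 = 17)
(√(95 + 33)*K)*Z(-10) = (√(95 + 33)*17)*(-14) = (√128*17)*(-14) = ((8*√2)*17)*(-14) = (136*√2)*(-14) = -1904*√2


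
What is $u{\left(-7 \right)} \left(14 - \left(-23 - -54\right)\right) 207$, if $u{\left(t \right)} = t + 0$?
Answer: $24633$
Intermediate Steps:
$u{\left(t \right)} = t$
$u{\left(-7 \right)} \left(14 - \left(-23 - -54\right)\right) 207 = - 7 \left(14 - \left(-23 - -54\right)\right) 207 = - 7 \left(14 - \left(-23 + 54\right)\right) 207 = - 7 \left(14 - 31\right) 207 = \left(-7\right) \left(-17\right) 207 = 119 \cdot 207 = 24633$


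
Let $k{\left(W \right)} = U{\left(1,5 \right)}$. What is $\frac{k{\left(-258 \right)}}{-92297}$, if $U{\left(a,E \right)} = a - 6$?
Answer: $\frac{5}{92297} \approx 5.4173 \cdot 10^{-5}$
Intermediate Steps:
$U{\left(a,E \right)} = -6 + a$
$k{\left(W \right)} = -5$ ($k{\left(W \right)} = -6 + 1 = -5$)
$\frac{k{\left(-258 \right)}}{-92297} = - \frac{5}{-92297} = \left(-5\right) \left(- \frac{1}{92297}\right) = \frac{5}{92297}$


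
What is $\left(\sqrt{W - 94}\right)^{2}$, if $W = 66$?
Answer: $-28$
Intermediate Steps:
$\left(\sqrt{W - 94}\right)^{2} = \left(\sqrt{66 - 94}\right)^{2} = \left(\sqrt{-28}\right)^{2} = \left(2 i \sqrt{7}\right)^{2} = -28$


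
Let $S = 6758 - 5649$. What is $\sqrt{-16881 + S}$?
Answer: $2 i \sqrt{3943} \approx 125.59 i$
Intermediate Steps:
$S = 1109$
$\sqrt{-16881 + S} = \sqrt{-16881 + 1109} = \sqrt{-15772} = 2 i \sqrt{3943}$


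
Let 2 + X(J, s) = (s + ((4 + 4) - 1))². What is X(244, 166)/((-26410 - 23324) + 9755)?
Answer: -29927/39979 ≈ -0.74857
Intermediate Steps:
X(J, s) = -2 + (7 + s)² (X(J, s) = -2 + (s + ((4 + 4) - 1))² = -2 + (s + (8 - 1))² = -2 + (s + 7)² = -2 + (7 + s)²)
X(244, 166)/((-26410 - 23324) + 9755) = (-2 + (7 + 166)²)/((-26410 - 23324) + 9755) = (-2 + 173²)/(-49734 + 9755) = (-2 + 29929)/(-39979) = 29927*(-1/39979) = -29927/39979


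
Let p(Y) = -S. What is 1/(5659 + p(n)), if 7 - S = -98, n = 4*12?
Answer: 1/5554 ≈ 0.00018005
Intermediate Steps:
n = 48
S = 105 (S = 7 - 1*(-98) = 7 + 98 = 105)
p(Y) = -105 (p(Y) = -1*105 = -105)
1/(5659 + p(n)) = 1/(5659 - 105) = 1/5554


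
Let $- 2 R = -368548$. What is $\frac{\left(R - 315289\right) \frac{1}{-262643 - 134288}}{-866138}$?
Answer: $- \frac{131015}{343797022478} \approx -3.8108 \cdot 10^{-7}$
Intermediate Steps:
$R = 184274$ ($R = \left(- \frac{1}{2}\right) \left(-368548\right) = 184274$)
$\frac{\left(R - 315289\right) \frac{1}{-262643 - 134288}}{-866138} = \frac{\left(184274 - 315289\right) \frac{1}{-262643 - 134288}}{-866138} = - \frac{131015}{-396931} \left(- \frac{1}{866138}\right) = \left(-131015\right) \left(- \frac{1}{396931}\right) \left(- \frac{1}{866138}\right) = \frac{131015}{396931} \left(- \frac{1}{866138}\right) = - \frac{131015}{343797022478}$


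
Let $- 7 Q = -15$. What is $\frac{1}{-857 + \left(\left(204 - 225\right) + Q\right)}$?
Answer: $- \frac{7}{6131} \approx -0.0011417$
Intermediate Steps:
$Q = \frac{15}{7}$ ($Q = \left(- \frac{1}{7}\right) \left(-15\right) = \frac{15}{7} \approx 2.1429$)
$\frac{1}{-857 + \left(\left(204 - 225\right) + Q\right)} = \frac{1}{-857 + \left(\left(204 - 225\right) + \frac{15}{7}\right)} = \frac{1}{-857 + \left(-21 + \frac{15}{7}\right)} = \frac{1}{-857 - \frac{132}{7}} = \frac{1}{- \frac{6131}{7}} = - \frac{7}{6131}$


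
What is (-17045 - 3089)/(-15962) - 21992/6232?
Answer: -14097576/6217199 ≈ -2.2675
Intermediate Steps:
(-17045 - 3089)/(-15962) - 21992/6232 = -20134*(-1/15962) - 21992*1/6232 = 10067/7981 - 2749/779 = -14097576/6217199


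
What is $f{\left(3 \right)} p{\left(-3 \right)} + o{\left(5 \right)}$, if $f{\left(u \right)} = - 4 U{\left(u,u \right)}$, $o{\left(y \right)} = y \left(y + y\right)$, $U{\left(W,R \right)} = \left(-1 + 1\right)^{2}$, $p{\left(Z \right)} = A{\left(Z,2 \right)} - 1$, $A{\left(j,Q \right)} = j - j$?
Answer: $50$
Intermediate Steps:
$A{\left(j,Q \right)} = 0$
$p{\left(Z \right)} = -1$ ($p{\left(Z \right)} = 0 - 1 = -1$)
$U{\left(W,R \right)} = 0$ ($U{\left(W,R \right)} = 0^{2} = 0$)
$o{\left(y \right)} = 2 y^{2}$ ($o{\left(y \right)} = y 2 y = 2 y^{2}$)
$f{\left(u \right)} = 0$ ($f{\left(u \right)} = \left(-4\right) 0 = 0$)
$f{\left(3 \right)} p{\left(-3 \right)} + o{\left(5 \right)} = 0 \left(-1\right) + 2 \cdot 5^{2} = 0 + 2 \cdot 25 = 0 + 50 = 50$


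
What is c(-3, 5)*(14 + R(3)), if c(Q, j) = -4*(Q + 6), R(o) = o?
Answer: -204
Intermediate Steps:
c(Q, j) = -24 - 4*Q (c(Q, j) = -4*(6 + Q) = -24 - 4*Q)
c(-3, 5)*(14 + R(3)) = (-24 - 4*(-3))*(14 + 3) = (-24 + 12)*17 = -12*17 = -204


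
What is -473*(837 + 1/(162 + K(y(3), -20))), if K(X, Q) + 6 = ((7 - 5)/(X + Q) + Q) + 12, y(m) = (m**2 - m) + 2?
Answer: -351167025/887 ≈ -3.9590e+5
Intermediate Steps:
y(m) = 2 + m**2 - m
K(X, Q) = 6 + Q + 2/(Q + X) (K(X, Q) = -6 + (((7 - 5)/(X + Q) + Q) + 12) = -6 + ((2/(Q + X) + Q) + 12) = -6 + ((Q + 2/(Q + X)) + 12) = -6 + (12 + Q + 2/(Q + X)) = 6 + Q + 2/(Q + X))
-473*(837 + 1/(162 + K(y(3), -20))) = -473*(837 + 1/(162 + (2 + (-20)**2 + 6*(-20) + 6*(2 + 3**2 - 1*3) - 20*(2 + 3**2 - 1*3))/(-20 + (2 + 3**2 - 1*3)))) = -473*(837 + 1/(162 + (2 + 400 - 120 + 6*(2 + 9 - 3) - 20*(2 + 9 - 3))/(-20 + (2 + 9 - 3)))) = -473*(837 + 1/(162 + (2 + 400 - 120 + 6*8 - 20*8)/(-20 + 8))) = -473*(837 + 1/(162 + (2 + 400 - 120 + 48 - 160)/(-12))) = -473*(837 + 1/(162 - 1/12*170)) = -473*(837 + 1/(162 - 85/6)) = -473*(837 + 1/(887/6)) = -473*(837 + 6/887) = -473*742425/887 = -351167025/887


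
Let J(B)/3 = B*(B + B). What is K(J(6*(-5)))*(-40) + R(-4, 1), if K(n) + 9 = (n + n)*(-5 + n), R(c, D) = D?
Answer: -2330639639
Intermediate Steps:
J(B) = 6*B² (J(B) = 3*(B*(B + B)) = 3*(B*(2*B)) = 3*(2*B²) = 6*B²)
K(n) = -9 + 2*n*(-5 + n) (K(n) = -9 + (n + n)*(-5 + n) = -9 + (2*n)*(-5 + n) = -9 + 2*n*(-5 + n))
K(J(6*(-5)))*(-40) + R(-4, 1) = (-9 - 60*(6*(-5))² + 2*(6*(6*(-5))²)²)*(-40) + 1 = (-9 - 60*(-30)² + 2*(6*(-30)²)²)*(-40) + 1 = (-9 - 60*900 + 2*(6*900)²)*(-40) + 1 = (-9 - 10*5400 + 2*5400²)*(-40) + 1 = (-9 - 54000 + 2*29160000)*(-40) + 1 = (-9 - 54000 + 58320000)*(-40) + 1 = 58265991*(-40) + 1 = -2330639640 + 1 = -2330639639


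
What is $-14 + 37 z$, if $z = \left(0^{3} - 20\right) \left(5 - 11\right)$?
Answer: $4426$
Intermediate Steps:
$z = 120$ ($z = \left(0 - 20\right) \left(-6\right) = \left(-20\right) \left(-6\right) = 120$)
$-14 + 37 z = -14 + 37 \cdot 120 = -14 + 4440 = 4426$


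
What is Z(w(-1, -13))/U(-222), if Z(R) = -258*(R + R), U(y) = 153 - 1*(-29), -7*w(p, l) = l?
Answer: -258/49 ≈ -5.2653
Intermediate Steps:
w(p, l) = -l/7
U(y) = 182 (U(y) = 153 + 29 = 182)
Z(R) = -516*R
Z(w(-1, -13))/U(-222) = -(-516)*(-13)/7/182 = -516*13/7*(1/182) = -6708/7*1/182 = -258/49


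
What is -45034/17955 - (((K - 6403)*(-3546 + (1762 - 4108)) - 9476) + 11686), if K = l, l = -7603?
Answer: -1481746510744/17955 ≈ -8.2526e+7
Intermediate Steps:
K = -7603
-45034/17955 - (((K - 6403)*(-3546 + (1762 - 4108)) - 9476) + 11686) = -45034/17955 - (((-7603 - 6403)*(-3546 + (1762 - 4108)) - 9476) + 11686) = -45034*1/17955 - ((-14006*(-3546 - 2346) - 9476) + 11686) = -45034/17955 - ((-14006*(-5892) - 9476) + 11686) = -45034/17955 - ((82523352 - 9476) + 11686) = -45034/17955 - (82513876 + 11686) = -45034/17955 - 1*82525562 = -45034/17955 - 82525562 = -1481746510744/17955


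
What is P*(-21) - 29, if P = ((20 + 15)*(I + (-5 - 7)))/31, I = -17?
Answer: 20416/31 ≈ 658.58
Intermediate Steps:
P = -1015/31 (P = ((20 + 15)*(-17 + (-5 - 7)))/31 = (35*(-17 - 12))*(1/31) = (35*(-29))*(1/31) = -1015*1/31 = -1015/31 ≈ -32.742)
P*(-21) - 29 = -1015/31*(-21) - 29 = 21315/31 - 29 = 20416/31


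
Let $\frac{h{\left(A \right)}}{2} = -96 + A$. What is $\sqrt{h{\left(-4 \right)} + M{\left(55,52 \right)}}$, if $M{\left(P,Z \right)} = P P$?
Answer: $5 \sqrt{113} \approx 53.151$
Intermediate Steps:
$M{\left(P,Z \right)} = P^{2}$
$h{\left(A \right)} = -192 + 2 A$ ($h{\left(A \right)} = 2 \left(-96 + A\right) = -192 + 2 A$)
$\sqrt{h{\left(-4 \right)} + M{\left(55,52 \right)}} = \sqrt{\left(-192 + 2 \left(-4\right)\right) + 55^{2}} = \sqrt{\left(-192 - 8\right) + 3025} = \sqrt{-200 + 3025} = \sqrt{2825} = 5 \sqrt{113}$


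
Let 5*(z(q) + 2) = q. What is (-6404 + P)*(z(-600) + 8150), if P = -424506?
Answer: -3459345480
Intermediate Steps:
z(q) = -2 + q/5
(-6404 + P)*(z(-600) + 8150) = (-6404 - 424506)*((-2 + (1/5)*(-600)) + 8150) = -430910*((-2 - 120) + 8150) = -430910*(-122 + 8150) = -430910*8028 = -3459345480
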